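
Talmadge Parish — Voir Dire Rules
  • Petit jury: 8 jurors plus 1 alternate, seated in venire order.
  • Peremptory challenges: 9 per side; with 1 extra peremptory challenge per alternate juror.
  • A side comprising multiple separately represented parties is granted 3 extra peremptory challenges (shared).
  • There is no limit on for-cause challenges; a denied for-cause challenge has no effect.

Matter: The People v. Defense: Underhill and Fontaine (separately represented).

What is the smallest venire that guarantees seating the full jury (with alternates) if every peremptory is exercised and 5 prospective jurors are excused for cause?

37

Seats to fill: 8 + 1 alternates = 9.
Peremptories — The People: 9 + 1×1 = 10; Defense: 9 + 1×1 + 3 = 13; total 23.
For-cause removals: 5.
Minimum venire: 9 + 23 + 5 = 37.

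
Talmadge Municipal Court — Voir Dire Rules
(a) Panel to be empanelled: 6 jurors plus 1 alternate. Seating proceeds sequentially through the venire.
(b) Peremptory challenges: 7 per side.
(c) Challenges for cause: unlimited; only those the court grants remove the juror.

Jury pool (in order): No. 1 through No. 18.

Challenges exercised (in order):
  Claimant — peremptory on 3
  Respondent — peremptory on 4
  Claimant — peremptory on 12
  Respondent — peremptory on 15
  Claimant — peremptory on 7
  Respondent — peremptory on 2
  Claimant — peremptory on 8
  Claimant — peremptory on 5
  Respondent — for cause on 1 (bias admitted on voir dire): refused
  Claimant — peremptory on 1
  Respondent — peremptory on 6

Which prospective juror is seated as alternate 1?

17

Removed: #1, #2, #3, #4, #5, #6, #7, #8, #12, #15.
Filling seats in venire order through position 7: #9, #10, #11, #13, #14, #16, #17.
So alternate 1 is #17.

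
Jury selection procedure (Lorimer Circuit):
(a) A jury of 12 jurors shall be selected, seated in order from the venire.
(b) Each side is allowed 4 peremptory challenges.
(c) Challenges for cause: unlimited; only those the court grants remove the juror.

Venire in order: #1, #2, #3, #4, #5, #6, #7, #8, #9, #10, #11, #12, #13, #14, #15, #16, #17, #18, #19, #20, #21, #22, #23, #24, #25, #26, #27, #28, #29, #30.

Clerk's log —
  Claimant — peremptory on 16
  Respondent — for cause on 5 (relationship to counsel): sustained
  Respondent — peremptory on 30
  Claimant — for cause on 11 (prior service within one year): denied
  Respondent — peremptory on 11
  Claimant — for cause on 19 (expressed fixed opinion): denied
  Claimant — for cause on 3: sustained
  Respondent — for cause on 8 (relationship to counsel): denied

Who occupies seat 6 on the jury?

Removed: #3, #5, #11, #16, #30. (#8, #19 stay — for-cause denied.)
Seating in order: seats 1–12 → #1, #2, #4, #6, #7, #8, #9, #10, #12, #13, #14, #15.
So seat 6 is #8.

8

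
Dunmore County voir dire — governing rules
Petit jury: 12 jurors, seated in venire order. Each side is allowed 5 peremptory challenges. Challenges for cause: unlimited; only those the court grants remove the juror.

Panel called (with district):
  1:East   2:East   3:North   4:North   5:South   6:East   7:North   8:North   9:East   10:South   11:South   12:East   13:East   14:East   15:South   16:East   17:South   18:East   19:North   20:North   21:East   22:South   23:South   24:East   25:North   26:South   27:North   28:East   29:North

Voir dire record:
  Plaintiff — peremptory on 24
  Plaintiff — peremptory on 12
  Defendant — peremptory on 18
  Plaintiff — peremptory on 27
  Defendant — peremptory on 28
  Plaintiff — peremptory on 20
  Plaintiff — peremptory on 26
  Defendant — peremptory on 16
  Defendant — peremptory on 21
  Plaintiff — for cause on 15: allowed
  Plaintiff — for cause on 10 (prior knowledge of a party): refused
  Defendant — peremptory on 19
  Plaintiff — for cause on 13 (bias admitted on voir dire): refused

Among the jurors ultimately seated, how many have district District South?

Removed: #12, #15, #16, #18, #19, #20, #21, #24, #26, #27, #28.
Seated jurors 1–12: #1, #2, #3, #4, #5, #6, #7, #8, #9, #10, #11, #13.
Of those, in District South: #5, #10, #11 → 3.

3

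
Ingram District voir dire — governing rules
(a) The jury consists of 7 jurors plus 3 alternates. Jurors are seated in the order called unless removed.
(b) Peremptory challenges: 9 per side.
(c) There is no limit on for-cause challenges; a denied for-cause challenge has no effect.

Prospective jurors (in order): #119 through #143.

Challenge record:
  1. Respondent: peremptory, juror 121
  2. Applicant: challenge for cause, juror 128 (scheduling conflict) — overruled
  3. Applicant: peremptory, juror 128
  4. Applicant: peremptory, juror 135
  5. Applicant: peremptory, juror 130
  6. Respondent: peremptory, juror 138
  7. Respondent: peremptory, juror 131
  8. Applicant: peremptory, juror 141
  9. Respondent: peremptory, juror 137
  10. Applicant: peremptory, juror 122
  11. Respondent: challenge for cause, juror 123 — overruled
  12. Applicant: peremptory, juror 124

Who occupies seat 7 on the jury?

129

Removed: #121, #122, #124, #128, #130, #131, #135, #137, #138, #141. (#123 stays — for-cause denied.)
Seating in order: seats 1–7 → #119, #120, #123, #125, #126, #127, #129; alternates → #132, #133, #134.
So seat 7 is #129.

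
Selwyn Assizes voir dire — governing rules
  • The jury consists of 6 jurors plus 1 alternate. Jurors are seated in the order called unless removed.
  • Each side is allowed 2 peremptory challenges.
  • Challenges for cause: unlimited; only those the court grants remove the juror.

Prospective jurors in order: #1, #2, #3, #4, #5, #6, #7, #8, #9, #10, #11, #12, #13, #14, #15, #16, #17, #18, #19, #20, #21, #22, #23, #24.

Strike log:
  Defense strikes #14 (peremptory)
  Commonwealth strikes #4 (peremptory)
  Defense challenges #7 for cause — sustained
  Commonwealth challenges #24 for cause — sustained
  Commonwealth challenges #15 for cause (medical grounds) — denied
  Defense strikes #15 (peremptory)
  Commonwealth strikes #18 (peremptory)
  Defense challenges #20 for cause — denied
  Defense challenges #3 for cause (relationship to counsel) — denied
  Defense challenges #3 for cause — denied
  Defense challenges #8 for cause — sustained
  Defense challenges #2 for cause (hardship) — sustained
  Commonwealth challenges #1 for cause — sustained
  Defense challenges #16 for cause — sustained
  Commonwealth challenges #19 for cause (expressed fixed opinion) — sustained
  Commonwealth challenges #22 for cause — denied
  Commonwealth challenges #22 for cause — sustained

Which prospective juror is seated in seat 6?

11

Removed: #1, #2, #4, #7, #8, #14, #15, #16, #18, #19, #22, #24. (#3, #20 stay — for-cause denied.)
Seating in order: seats 1–6 → #3, #5, #6, #9, #10, #11; alternates → #12.
So seat 6 is #11.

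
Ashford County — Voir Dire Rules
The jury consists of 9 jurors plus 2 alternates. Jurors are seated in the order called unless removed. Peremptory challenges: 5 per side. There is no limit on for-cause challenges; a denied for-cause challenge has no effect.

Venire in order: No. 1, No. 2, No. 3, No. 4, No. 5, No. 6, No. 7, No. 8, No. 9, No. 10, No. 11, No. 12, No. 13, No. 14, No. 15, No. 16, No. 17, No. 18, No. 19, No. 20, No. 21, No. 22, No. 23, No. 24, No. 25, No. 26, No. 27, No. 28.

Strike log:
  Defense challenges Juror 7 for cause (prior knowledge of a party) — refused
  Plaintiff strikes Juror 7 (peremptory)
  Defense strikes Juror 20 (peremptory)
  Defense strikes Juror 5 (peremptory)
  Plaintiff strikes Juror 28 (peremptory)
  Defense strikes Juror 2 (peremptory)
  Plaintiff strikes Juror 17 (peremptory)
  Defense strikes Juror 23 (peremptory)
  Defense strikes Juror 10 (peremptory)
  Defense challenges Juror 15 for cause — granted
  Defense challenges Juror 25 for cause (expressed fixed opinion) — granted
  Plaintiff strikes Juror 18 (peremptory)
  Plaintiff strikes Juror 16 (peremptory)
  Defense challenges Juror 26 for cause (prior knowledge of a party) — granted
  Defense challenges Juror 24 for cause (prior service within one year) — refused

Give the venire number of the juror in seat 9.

13

Removed: #2, #5, #7, #10, #15, #16, #17, #18, #20, #23, #25, #26, #28. (#24 stays — for-cause denied.)
Filling seats in venire order through position 9: #1, #3, #4, #6, #8, #9, #11, #12, #13.
So seat 9 is #13.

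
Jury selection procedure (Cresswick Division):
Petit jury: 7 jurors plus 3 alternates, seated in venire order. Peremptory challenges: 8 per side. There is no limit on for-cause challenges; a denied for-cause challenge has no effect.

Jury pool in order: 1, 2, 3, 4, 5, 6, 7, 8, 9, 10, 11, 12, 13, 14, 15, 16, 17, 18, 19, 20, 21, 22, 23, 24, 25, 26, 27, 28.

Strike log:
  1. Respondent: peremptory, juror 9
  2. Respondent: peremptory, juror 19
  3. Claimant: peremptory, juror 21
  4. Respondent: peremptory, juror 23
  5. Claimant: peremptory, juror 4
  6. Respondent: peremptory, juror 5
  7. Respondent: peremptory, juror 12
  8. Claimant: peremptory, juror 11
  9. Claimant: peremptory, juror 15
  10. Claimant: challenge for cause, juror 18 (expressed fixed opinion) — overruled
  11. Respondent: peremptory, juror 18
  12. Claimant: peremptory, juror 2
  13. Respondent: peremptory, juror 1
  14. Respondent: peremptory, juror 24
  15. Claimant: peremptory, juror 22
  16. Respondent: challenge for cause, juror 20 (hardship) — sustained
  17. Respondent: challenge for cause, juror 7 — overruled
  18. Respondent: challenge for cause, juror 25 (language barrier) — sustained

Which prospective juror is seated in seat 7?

Removed: #1, #2, #4, #5, #9, #11, #12, #15, #18, #19, #20, #21, #22, #23, #24, #25. (#7 stays — for-cause denied.)
Seating in order: seats 1–7 → #3, #6, #7, #8, #10, #13, #14; alternates → #16, #17, #26.
So seat 7 is #14.

14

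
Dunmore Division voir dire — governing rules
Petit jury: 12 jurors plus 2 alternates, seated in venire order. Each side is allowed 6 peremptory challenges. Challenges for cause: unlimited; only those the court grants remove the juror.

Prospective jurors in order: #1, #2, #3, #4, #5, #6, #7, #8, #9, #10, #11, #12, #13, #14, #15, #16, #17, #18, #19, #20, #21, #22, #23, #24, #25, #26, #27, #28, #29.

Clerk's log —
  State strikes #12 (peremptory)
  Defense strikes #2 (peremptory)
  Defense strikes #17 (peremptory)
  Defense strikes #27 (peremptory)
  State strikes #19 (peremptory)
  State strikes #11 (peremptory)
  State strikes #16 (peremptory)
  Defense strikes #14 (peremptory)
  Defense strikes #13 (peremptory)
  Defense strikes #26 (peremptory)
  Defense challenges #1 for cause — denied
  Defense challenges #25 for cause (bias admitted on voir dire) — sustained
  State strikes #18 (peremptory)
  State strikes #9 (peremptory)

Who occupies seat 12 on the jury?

22

Removed: #2, #9, #11, #12, #13, #14, #16, #17, #18, #19, #25, #26, #27. (#1 stays — for-cause denied.)
Seating in order: seats 1–12 → #1, #3, #4, #5, #6, #7, #8, #10, #15, #20, #21, #22; alternates → #23, #24.
So seat 12 is #22.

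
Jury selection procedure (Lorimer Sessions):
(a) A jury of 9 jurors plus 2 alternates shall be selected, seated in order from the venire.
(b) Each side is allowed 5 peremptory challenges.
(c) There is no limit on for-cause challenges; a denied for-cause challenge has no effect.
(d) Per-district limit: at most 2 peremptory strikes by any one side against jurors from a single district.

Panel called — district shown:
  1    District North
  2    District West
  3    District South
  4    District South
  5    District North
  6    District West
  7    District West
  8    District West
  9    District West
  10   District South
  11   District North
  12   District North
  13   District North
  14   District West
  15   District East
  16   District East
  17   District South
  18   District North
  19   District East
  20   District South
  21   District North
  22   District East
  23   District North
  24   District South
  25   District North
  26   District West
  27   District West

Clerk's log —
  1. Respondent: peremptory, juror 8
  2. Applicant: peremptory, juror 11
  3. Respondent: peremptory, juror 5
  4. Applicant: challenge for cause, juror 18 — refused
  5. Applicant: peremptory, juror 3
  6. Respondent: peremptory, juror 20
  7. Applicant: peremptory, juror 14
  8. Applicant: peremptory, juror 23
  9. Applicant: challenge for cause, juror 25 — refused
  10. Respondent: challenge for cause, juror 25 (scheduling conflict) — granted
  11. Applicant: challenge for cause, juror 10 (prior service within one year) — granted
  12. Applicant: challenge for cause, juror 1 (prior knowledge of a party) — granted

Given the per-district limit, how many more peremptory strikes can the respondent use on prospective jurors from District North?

Respondent peremptories so far: #8, #5, #20 — 3 of 5 used, 2 left overall.
Against District North: #5 — 1 used; per-district cap 2 leaves 1.
Binding limit: min(2, 1) = 1.

1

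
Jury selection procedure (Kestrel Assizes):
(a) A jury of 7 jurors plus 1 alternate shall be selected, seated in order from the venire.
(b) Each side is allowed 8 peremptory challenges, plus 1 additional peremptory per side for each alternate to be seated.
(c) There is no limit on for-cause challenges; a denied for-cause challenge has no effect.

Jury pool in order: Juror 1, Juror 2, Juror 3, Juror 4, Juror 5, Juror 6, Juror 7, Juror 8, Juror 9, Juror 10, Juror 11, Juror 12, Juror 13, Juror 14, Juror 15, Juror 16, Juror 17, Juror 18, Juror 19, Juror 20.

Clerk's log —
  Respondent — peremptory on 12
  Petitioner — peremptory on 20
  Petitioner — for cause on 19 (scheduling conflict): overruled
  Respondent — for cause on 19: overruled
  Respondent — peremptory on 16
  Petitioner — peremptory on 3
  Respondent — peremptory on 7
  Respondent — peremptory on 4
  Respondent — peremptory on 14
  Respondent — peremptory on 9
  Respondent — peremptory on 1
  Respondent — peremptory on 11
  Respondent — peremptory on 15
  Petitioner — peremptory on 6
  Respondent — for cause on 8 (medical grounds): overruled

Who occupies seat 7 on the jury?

18

Removed: #1, #3, #4, #6, #7, #9, #11, #12, #14, #15, #16, #20. (#8, #19 stay — for-cause denied.)
Seating in order: seats 1–7 → #2, #5, #8, #10, #13, #17, #18; alternates → #19.
So seat 7 is #18.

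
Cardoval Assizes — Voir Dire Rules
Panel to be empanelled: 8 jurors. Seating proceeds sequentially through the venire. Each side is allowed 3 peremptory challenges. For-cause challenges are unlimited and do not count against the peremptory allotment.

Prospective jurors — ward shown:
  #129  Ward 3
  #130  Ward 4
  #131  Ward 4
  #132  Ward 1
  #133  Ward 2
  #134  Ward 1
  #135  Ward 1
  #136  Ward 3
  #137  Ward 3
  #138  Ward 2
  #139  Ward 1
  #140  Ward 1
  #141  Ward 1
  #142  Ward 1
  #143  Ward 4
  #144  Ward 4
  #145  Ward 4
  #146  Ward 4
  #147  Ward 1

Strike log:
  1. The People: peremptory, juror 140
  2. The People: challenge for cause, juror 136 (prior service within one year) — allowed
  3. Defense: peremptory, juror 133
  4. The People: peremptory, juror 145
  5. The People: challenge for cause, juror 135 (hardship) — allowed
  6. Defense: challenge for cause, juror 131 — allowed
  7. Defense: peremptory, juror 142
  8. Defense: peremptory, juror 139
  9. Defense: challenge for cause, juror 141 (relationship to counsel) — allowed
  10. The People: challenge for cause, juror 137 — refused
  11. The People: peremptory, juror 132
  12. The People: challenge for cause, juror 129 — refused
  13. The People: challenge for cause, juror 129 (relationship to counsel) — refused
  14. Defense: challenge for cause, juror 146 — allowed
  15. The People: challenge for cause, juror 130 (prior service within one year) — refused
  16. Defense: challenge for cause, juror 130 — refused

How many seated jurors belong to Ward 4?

Removed: #131, #132, #133, #135, #136, #139, #140, #141, #142, #145, #146.
Seated jurors 1–8: #129, #130, #134, #137, #138, #143, #144, #147.
Of those, in Ward 4: #130, #143, #144 → 3.

3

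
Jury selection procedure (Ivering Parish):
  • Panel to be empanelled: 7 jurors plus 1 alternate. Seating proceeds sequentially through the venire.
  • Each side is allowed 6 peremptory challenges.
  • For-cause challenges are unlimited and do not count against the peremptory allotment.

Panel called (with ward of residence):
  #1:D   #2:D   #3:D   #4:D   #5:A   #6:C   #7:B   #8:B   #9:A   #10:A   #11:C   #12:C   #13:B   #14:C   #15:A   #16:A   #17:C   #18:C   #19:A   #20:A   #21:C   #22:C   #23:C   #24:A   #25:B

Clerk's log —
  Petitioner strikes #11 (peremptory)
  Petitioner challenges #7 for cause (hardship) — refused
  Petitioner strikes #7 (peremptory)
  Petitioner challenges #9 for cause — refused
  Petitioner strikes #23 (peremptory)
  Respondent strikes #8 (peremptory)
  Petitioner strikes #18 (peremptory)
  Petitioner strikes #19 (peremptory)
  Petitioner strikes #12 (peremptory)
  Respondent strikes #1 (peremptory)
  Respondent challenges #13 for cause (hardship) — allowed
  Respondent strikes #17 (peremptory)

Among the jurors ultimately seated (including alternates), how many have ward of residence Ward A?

3

Removed: #1, #7, #8, #11, #12, #13, #17, #18, #19, #23.
Seated (8 incl. alternates): #2, #3, #4, #5, #6, #9, #10, #14.
Of those, in Ward A: #5, #9, #10 → 3.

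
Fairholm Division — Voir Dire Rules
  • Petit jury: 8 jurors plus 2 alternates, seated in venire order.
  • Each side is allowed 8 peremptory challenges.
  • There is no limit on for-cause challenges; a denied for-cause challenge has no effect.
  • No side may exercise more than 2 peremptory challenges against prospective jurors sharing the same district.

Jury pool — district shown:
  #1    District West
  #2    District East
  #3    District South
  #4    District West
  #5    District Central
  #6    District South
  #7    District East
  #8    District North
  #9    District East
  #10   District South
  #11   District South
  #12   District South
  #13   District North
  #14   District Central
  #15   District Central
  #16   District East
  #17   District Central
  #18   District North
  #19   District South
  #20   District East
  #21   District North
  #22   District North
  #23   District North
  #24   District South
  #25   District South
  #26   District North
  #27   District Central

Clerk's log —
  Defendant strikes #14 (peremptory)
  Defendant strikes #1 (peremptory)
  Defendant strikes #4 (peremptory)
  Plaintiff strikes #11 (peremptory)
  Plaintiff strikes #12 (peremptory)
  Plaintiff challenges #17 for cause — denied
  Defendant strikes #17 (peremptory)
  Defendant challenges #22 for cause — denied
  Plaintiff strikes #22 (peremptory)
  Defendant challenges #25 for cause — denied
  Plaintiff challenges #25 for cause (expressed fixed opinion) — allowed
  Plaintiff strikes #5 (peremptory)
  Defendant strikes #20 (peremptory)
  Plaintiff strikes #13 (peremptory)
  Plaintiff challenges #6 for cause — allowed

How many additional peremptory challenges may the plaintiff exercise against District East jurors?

Plaintiff peremptories so far: #11, #12, #22, #5, #13 — 5 of 8 used, 3 left overall.
Against District East: none yet — per-district cap 2 leaves 2.
Binding limit: min(3, 2) = 2.

2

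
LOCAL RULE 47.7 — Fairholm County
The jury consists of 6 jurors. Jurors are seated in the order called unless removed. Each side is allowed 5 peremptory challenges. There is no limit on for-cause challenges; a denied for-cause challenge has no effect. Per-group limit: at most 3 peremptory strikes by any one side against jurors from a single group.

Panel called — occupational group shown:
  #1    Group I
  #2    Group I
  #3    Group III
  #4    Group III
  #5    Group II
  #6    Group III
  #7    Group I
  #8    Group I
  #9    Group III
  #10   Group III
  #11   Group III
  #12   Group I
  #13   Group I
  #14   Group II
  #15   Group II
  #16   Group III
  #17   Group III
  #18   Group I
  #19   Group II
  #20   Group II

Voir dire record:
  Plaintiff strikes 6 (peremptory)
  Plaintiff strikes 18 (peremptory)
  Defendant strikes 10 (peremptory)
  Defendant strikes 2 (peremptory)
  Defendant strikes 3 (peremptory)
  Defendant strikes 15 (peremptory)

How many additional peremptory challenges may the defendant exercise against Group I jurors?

1

Defendant peremptories so far: #10, #2, #3, #15 — 4 of 5 used, 1 left overall.
Against Group I: #2 — 1 used; per-group cap 3 leaves 2.
Binding limit: min(1, 2) = 1.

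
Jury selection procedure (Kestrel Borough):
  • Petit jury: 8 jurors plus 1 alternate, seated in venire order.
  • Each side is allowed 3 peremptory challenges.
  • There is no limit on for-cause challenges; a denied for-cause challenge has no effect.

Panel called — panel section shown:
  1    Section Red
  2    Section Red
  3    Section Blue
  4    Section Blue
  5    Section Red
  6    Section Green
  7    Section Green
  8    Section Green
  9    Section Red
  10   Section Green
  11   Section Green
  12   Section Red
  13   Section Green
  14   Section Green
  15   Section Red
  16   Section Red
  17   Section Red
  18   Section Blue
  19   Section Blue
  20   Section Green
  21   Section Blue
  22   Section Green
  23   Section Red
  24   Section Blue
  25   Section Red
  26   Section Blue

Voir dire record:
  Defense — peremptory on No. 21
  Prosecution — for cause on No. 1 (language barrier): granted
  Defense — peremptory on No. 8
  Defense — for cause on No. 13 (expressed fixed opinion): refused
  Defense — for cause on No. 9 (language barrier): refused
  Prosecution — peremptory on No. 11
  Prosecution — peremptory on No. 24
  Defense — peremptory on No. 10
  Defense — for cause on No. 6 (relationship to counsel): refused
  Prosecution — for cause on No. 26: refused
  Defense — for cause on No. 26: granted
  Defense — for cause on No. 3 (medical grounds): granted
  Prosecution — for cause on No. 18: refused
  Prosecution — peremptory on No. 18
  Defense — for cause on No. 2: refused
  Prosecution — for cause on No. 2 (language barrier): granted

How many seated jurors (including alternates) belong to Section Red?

Removed: #1, #2, #3, #8, #10, #11, #18, #21, #24, #26.
Seated (9 incl. alternates): #4, #5, #6, #7, #9, #12, #13, #14, #15.
Of those, in Section Red: #5, #9, #12, #15 → 4.

4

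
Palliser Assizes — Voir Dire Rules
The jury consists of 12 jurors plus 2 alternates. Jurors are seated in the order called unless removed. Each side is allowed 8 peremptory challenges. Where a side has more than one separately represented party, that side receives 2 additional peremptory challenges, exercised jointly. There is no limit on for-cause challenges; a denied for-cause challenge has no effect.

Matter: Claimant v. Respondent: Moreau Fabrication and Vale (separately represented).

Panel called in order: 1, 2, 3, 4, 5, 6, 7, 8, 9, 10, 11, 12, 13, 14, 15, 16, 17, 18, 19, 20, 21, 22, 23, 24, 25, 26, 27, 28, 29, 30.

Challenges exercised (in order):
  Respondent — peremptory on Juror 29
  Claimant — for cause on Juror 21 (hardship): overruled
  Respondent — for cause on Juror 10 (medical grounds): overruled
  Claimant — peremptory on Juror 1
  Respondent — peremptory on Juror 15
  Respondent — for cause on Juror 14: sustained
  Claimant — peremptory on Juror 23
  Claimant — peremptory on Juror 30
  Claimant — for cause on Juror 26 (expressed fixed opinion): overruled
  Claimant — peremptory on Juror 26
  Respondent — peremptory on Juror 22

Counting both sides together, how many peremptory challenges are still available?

11

Claimant allotment: 8. Respondent allotment: 8 base + 2 multi-party = 10.
Claimant peremptories used: #1, #23, #30, #26 — 4 (for-cause on #21, #26 don't count).
Respondent peremptories used: #29, #15, #22 — 3 (for-cause on #10, #14 don't count).
Remaining: (8 − 4) + (10 − 3) = 11.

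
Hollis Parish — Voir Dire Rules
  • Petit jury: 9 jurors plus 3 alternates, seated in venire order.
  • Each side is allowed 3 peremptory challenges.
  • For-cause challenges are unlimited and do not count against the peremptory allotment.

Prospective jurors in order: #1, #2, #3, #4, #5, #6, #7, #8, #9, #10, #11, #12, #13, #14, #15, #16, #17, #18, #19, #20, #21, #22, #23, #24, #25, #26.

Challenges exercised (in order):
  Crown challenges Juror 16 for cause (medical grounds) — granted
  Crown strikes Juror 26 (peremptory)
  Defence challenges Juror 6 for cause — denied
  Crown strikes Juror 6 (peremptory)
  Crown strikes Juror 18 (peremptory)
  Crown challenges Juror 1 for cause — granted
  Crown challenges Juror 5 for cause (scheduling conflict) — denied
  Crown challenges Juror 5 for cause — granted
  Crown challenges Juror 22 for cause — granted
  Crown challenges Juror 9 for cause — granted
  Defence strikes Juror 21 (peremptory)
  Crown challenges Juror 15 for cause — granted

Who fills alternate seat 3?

19

Removed: #1, #5, #6, #9, #15, #16, #18, #21, #22, #26.
Seating in order: seats 1–9 → #2, #3, #4, #7, #8, #10, #11, #12, #13; alternates → #14, #17, #19.
So alternate 3 is #19.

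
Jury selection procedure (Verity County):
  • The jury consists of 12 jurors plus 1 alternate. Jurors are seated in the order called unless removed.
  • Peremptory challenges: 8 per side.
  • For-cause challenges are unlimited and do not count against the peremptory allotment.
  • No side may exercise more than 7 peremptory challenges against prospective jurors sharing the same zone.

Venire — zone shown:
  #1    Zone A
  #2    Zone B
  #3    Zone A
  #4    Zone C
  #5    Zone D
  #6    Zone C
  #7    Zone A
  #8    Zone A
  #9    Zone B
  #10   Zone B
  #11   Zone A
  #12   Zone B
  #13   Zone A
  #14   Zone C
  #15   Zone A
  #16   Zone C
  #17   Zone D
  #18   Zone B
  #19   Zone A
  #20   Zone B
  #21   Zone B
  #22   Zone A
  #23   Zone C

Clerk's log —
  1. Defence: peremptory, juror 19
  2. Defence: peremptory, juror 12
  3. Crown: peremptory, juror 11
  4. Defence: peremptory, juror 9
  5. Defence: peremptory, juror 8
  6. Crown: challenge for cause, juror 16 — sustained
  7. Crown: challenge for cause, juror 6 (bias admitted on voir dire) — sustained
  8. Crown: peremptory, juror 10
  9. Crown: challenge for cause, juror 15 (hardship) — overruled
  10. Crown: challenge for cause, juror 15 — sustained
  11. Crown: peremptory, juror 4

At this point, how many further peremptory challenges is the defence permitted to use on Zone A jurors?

4

Defence peremptories so far: #19, #12, #9, #8 — 4 of 8 used, 4 left overall.
Against Zone A: #19, #8 — 2 used; per-zone cap 7 leaves 5.
Binding limit: min(4, 5) = 4.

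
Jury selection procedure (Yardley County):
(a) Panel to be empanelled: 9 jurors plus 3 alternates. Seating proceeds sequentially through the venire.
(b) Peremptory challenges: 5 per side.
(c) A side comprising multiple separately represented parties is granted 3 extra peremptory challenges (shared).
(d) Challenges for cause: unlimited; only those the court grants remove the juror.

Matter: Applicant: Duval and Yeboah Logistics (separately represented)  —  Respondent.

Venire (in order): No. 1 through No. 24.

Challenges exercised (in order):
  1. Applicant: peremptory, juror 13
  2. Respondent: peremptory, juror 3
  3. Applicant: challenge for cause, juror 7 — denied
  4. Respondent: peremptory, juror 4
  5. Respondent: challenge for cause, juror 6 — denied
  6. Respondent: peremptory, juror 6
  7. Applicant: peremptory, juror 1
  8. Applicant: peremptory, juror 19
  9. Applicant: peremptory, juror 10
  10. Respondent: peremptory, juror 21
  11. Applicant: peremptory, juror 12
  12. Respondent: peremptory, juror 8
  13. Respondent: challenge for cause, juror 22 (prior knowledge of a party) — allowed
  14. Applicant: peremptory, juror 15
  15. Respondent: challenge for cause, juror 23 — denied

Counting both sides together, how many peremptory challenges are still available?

2

Applicant allotment: 5 base + 3 multi-party = 8. Respondent allotment: 5.
Applicant peremptories used: #13, #1, #19, #10, #12, #15 — 6 (the for-cause on #7 doesn't count).
Respondent peremptories used: #3, #4, #6, #21, #8 — 5 (for-cause on #6, #22, #23 don't count).
Remaining: (8 − 6) + (5 − 5) = 2.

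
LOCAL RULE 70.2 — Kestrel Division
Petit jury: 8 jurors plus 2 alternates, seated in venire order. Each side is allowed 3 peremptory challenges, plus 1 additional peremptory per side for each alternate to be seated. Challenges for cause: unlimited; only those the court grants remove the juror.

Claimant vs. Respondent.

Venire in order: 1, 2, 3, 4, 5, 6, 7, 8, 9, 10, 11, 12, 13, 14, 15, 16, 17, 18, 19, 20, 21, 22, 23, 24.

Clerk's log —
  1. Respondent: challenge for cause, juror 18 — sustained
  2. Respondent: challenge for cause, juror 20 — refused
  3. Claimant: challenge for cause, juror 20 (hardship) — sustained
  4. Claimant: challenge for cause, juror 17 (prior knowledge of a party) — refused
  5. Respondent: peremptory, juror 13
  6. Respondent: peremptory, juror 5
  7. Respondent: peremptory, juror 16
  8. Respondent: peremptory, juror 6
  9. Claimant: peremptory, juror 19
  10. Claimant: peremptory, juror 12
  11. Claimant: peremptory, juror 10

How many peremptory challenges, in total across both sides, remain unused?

Claimant allotment: 3 base + 1 × 2 alternates = 5. Respondent allotment: 3 base + 1 × 2 alternates = 5.
Claimant peremptories used: #19, #12, #10 — 3 (for-cause on #20, #17 don't count).
Respondent peremptories used: #13, #5, #16, #6 — 4 (for-cause on #18, #20 don't count).
Remaining: (5 − 3) + (5 − 4) = 3.

3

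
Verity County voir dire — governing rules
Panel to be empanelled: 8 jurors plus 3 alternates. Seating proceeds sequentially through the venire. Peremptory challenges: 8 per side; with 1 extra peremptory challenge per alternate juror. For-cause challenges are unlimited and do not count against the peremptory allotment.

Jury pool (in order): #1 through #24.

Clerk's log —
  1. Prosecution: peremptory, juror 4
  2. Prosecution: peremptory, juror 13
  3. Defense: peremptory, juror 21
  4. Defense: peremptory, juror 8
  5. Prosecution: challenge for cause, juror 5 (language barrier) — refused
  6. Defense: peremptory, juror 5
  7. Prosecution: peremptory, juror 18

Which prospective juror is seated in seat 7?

Removed: #4, #5, #8, #13, #18, #21.
Seating in order: seats 1–8 → #1, #2, #3, #6, #7, #9, #10, #11; alternates → #12, #14, #15.
So seat 7 is #10.

10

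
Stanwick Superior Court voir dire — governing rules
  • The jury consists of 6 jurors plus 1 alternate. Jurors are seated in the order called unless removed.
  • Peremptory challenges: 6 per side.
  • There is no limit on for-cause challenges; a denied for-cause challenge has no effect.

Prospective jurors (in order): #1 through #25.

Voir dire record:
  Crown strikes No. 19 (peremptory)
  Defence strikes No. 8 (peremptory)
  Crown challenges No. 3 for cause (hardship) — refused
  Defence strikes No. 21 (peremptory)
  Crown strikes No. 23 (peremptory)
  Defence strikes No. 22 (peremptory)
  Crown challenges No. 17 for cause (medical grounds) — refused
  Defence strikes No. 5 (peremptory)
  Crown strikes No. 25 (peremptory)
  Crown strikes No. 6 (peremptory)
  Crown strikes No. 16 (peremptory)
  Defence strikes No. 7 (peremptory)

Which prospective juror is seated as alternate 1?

Removed: #5, #6, #7, #8, #16, #19, #21, #22, #23, #25. (#3, #17 stay — for-cause denied.)
Seating in order: seats 1–6 → #1, #2, #3, #4, #9, #10; alternates → #11.
So alternate 1 is #11.

11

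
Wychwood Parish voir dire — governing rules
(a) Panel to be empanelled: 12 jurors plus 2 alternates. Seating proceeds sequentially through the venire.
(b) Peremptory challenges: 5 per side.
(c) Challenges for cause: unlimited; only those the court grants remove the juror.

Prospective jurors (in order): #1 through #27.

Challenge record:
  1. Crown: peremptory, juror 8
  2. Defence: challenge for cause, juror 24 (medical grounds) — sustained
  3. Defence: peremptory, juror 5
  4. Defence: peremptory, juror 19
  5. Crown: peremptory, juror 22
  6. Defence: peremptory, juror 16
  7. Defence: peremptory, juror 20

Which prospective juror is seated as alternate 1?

15

Removed: #5, #8, #16, #19, #20, #22, #24.
Seating in order: seats 1–12 → #1, #2, #3, #4, #6, #7, #9, #10, #11, #12, #13, #14; alternates → #15, #17.
So alternate 1 is #15.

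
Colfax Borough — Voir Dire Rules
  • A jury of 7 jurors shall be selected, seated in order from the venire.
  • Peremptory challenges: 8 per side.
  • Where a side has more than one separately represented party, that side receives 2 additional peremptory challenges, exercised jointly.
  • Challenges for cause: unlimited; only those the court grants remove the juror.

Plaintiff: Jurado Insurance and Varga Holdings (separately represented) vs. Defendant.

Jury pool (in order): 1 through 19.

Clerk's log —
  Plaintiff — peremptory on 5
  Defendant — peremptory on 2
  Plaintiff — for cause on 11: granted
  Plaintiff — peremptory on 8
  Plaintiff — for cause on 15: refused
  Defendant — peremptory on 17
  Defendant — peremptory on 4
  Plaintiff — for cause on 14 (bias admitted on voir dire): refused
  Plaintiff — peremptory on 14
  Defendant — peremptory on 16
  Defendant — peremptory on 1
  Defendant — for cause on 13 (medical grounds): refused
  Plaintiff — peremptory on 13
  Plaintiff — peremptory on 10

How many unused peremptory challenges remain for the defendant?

Defendant allotment: 8.
Defendant peremptories used: #2, #17, #4, #16, #1 — 5 (the for-cause on #13 doesn't count).
Remaining: 8 − 5 = 3.

3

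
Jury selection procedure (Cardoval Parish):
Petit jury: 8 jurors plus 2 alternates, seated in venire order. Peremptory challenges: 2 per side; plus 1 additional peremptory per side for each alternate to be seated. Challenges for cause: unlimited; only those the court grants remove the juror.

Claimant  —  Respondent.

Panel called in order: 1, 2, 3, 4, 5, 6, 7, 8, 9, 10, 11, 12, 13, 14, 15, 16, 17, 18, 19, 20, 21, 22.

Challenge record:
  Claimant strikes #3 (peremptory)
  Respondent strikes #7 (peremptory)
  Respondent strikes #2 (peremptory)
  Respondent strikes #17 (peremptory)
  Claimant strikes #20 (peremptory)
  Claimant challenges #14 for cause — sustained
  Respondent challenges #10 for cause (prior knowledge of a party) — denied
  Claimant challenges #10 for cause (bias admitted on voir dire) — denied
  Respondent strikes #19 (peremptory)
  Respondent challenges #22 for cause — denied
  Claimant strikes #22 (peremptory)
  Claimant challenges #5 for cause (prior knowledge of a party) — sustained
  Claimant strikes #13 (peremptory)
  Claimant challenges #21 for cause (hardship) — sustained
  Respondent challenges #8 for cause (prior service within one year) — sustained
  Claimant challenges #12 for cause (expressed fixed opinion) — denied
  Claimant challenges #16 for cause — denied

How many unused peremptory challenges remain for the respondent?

Respondent allotment: 2 base + 1 × 2 alternates = 4.
Respondent peremptories used: #7, #2, #17, #19 — 4 (for-cause on #10, #22, #8 don't count).
Remaining: 4 − 4 = 0.

0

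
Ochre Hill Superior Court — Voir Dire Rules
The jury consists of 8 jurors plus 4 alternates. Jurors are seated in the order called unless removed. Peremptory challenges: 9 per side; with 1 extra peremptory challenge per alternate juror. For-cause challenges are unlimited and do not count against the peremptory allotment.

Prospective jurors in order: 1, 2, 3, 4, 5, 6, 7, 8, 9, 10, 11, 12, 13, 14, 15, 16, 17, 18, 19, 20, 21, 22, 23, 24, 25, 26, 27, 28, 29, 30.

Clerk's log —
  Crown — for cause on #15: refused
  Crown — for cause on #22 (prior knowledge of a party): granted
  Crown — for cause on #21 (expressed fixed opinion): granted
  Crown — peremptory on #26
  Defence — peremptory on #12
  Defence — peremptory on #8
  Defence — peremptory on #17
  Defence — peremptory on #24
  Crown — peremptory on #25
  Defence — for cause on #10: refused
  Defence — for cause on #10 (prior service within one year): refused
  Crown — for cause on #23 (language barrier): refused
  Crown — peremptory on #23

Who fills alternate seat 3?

Removed: #8, #12, #17, #21, #22, #23, #24, #25, #26. (#10, #15 stay — for-cause denied.)
Seating in order: seats 1–8 → #1, #2, #3, #4, #5, #6, #7, #9; alternates → #10, #11, #13, #14.
So alternate 3 is #13.

13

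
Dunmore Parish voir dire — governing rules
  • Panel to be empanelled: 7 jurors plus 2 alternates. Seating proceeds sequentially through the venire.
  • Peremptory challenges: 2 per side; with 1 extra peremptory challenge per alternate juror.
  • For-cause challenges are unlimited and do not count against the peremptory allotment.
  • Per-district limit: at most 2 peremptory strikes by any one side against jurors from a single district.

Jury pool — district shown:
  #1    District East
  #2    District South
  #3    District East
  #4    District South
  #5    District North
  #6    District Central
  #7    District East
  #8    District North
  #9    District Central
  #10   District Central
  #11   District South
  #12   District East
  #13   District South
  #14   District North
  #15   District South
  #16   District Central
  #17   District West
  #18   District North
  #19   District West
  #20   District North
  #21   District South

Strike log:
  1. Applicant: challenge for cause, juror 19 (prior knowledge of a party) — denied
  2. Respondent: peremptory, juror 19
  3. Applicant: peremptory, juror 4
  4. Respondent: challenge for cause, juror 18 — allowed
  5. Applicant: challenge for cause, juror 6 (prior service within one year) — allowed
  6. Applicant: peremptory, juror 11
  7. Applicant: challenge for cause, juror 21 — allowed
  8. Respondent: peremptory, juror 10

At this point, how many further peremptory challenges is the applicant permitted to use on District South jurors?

0

Applicant peremptories so far: #4, #11 — 2 of 4 used, 2 left overall.
Against District South: #4, #11 — 2 used; per-district cap 2 leaves 0.
Binding limit: min(2, 0) = 0.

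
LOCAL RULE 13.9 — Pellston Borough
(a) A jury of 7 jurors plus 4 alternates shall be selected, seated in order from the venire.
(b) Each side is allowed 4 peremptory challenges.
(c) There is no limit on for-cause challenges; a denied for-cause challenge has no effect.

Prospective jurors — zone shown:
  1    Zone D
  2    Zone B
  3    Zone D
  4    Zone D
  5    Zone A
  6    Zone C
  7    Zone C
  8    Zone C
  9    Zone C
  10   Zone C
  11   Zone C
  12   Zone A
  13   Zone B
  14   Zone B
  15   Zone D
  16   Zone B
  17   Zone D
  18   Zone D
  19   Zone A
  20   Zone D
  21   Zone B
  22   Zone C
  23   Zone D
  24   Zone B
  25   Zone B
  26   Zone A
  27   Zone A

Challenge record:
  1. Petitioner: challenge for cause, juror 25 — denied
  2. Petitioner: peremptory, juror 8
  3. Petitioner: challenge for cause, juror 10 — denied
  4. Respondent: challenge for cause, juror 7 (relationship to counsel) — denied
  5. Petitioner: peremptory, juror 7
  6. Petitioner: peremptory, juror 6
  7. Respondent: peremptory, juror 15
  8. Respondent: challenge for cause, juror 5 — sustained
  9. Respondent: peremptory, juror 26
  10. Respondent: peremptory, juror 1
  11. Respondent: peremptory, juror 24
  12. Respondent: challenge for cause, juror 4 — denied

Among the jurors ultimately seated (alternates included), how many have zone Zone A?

1

Removed: #1, #5, #6, #7, #8, #15, #24, #26.
Seated (11 incl. alternates): #2, #3, #4, #9, #10, #11, #12, #13, #14, #16, #17.
Of those, in Zone A: #12 → 1.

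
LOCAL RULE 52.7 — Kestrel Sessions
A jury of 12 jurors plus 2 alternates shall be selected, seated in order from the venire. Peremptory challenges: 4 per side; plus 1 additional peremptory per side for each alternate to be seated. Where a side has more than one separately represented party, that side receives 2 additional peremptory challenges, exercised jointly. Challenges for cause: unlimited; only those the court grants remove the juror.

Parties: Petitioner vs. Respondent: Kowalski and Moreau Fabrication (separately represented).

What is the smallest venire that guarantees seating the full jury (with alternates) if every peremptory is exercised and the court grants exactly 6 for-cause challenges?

34

Seats to fill: 12 + 2 alternates = 14.
Peremptories — Petitioner: 4 + 1×2 = 6; Respondent: 4 + 1×2 + 2 = 8; total 14.
For-cause removals: 6.
Minimum venire: 14 + 14 + 6 = 34.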